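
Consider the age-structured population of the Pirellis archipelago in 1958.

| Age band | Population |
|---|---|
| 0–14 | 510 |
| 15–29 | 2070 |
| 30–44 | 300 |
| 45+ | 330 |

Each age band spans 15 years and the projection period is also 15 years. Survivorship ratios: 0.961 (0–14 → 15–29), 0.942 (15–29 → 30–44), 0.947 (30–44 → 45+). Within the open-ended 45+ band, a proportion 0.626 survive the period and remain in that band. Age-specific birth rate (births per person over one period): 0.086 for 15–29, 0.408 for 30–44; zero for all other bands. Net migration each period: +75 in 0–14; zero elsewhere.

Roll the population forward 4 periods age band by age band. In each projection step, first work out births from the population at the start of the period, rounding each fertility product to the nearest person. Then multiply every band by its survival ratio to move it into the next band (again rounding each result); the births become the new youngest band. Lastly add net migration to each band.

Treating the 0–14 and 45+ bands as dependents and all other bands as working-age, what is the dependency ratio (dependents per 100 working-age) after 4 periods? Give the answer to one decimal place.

155.7

Call the groups 1 to 4, youngest first.
Period 1.
Births: 2070 × 0.086 = 178 ; 300 × 0.408 = 122 → 300
Group 2: 510 × 0.961 = 490
Group 3: 2070 × 0.942 = 1950
Group 4: 300 × 0.947 + 330 × 0.626 = 284 + 207 = 491
Net migration: Group 1 + 75 → 375
End of period: [375, 490, 1950, 491]
Period 2.
Births: 490 × 0.086 = 42 ; 1950 × 0.408 = 796 → 838
Group 2: 375 × 0.961 = 360
Group 3: 490 × 0.942 = 462
Group 4: 1950 × 0.947 + 491 × 0.626 = 1847 + 307 = 2154
Net migration: Group 1 + 75 → 913
End of period: [913, 360, 462, 2154]
Period 3.
Births: 360 × 0.086 = 31 ; 462 × 0.408 = 188 → 219
Group 2: 913 × 0.961 = 877
Group 3: 360 × 0.942 = 339
Group 4: 462 × 0.947 + 2154 × 0.626 = 438 + 1348 = 1786
Net migration: Group 1 + 75 → 294
End of period: [294, 877, 339, 1786]
Period 4.
Births: 877 × 0.086 = 75 ; 339 × 0.408 = 138 → 213
Group 2: 294 × 0.961 = 283
Group 3: 877 × 0.942 = 826
Group 4: 339 × 0.947 + 1786 × 0.626 = 321 + 1118 = 1439
Net migration: Group 1 + 75 → 288
End of period: [288, 283, 826, 1439]
Dependents (band 0–14 + band 45+) = 288 + 1439 = 1727; working-age = 1109; ratio = 1727/1109 × 100 = 155.7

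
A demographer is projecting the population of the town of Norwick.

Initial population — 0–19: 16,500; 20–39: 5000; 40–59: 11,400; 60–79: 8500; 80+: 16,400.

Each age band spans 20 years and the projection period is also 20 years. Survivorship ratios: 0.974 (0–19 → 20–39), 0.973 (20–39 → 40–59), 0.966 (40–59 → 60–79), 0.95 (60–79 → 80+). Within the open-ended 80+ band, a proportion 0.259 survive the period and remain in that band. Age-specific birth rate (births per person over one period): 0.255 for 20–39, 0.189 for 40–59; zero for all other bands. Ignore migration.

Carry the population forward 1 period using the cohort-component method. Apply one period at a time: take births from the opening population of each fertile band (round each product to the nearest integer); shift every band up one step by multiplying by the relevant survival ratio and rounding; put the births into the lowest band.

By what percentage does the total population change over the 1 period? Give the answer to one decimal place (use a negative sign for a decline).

-17.5

Call the bands 1 to 5, youngest first.
After projecting period 1:
Births: 5000 × 0.255 = 1275  |  11400 × 0.189 = 2155 → total 3430
Band 2: 16500 × 0.974 = 16071
Band 3: 5000 × 0.973 = 4865
Band 4: 11400 × 0.966 = 11012
Band 5: 8500 × 0.95 + 16400 × 0.259 = 8075 + 4248 = 12323
→ [3430, 16071, 4865, 11012, 12323]
Total: 57800 → 47701; change = -10099; percentage change = -17.5%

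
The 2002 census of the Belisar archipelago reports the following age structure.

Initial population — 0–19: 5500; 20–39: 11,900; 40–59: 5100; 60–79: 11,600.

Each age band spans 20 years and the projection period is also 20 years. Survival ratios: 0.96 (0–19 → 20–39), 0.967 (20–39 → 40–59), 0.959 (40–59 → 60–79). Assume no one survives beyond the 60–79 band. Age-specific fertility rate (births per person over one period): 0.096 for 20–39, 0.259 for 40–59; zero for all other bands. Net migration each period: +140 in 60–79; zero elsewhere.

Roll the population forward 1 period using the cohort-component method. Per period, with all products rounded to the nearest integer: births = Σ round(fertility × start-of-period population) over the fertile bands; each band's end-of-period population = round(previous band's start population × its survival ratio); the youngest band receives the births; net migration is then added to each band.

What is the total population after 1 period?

24281

[period 1]
Births: 11900 * 0.096 = 1142 ; 5100 * 0.259 = 1321 ⇒ total 2463
20–39: 5500 * 0.96 = 5280
40–59: 11900 * 0.967 = 11507
60–79: 5100 * 0.959 = 4891
Net migration: 60–79 + 140 → 5031
Giving 2463 / 5280 / 11507 / 5031.
Total after period 1: 2463 + 5280 + 11507 + 5031 = 24281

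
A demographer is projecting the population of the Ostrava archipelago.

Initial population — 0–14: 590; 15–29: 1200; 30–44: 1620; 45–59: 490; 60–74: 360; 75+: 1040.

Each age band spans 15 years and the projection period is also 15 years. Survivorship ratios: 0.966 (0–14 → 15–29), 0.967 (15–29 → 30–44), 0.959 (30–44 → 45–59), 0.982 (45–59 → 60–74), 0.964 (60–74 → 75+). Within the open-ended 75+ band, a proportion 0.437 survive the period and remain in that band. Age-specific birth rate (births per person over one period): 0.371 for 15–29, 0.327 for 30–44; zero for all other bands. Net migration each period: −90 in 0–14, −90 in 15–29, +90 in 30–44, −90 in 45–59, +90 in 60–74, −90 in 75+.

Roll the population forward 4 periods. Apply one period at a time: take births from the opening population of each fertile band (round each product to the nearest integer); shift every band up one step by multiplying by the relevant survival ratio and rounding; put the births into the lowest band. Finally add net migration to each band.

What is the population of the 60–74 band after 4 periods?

After projecting period 1:
Births: 1200 × 0.371 = 445 ; 1620 × 0.327 = 530 ⇒ total 975
15–29: 590 × 0.966 = 570
30–44: 1200 × 0.967 = 1160
45–59: 1620 × 0.959 = 1554
60–74: 490 × 0.982 = 481
75+: 360 × 0.964 + 1040 × 0.437 = 347 + 454 = 801
Net migration: 0–14 − 90 → 885; 15–29 − 90 → 480; 30–44 + 90 → 1250; 45–59 − 90 → 1464; 60–74 + 90 → 571; 75+ − 90 → 711
Giving 885 / 480 / 1250 / 1464 / 571 / 711.
After projecting period 2:
Births: 480 × 0.371 = 178 ; 1250 × 0.327 = 409 ⇒ total 587
15–29: 885 × 0.966 = 855
30–44: 480 × 0.967 = 464
45–59: 1250 × 0.959 = 1199
60–74: 1464 × 0.982 = 1438
75+: 571 × 0.964 + 711 × 0.437 = 550 + 311 = 861
Net migration: 0–14 − 90 → 497; 15–29 − 90 → 765; 30–44 + 90 → 554; 45–59 − 90 → 1109; 60–74 + 90 → 1528; 75+ − 90 → 771
Giving 497 / 765 / 554 / 1109 / 1528 / 771.
After projecting period 3:
Births: 765 × 0.371 = 284 ; 554 × 0.327 = 181 ⇒ total 465
15–29: 497 × 0.966 = 480
30–44: 765 × 0.967 = 740
45–59: 554 × 0.959 = 531
60–74: 1109 × 0.982 = 1089
75+: 1528 × 0.964 + 771 × 0.437 = 1473 + 337 = 1810
Net migration: 0–14 − 90 → 375; 15–29 − 90 → 390; 30–44 + 90 → 830; 45–59 − 90 → 441; 60–74 + 90 → 1179; 75+ − 90 → 1720
Giving 375 / 390 / 830 / 441 / 1179 / 1720.
After projecting period 4:
Births: 390 × 0.371 = 145 ; 830 × 0.327 = 271 ⇒ total 416
15–29: 375 × 0.966 = 362
30–44: 390 × 0.967 = 377
45–59: 830 × 0.959 = 796
60–74: 441 × 0.982 = 433
75+: 1179 × 0.964 + 1720 × 0.437 = 1137 + 752 = 1889
Net migration: 0–14 − 90 → 326; 15–29 − 90 → 272; 30–44 + 90 → 467; 45–59 − 90 → 706; 60–74 + 90 → 523; 75+ − 90 → 1799
Giving 326 / 272 / 467 / 706 / 523 / 1799.

523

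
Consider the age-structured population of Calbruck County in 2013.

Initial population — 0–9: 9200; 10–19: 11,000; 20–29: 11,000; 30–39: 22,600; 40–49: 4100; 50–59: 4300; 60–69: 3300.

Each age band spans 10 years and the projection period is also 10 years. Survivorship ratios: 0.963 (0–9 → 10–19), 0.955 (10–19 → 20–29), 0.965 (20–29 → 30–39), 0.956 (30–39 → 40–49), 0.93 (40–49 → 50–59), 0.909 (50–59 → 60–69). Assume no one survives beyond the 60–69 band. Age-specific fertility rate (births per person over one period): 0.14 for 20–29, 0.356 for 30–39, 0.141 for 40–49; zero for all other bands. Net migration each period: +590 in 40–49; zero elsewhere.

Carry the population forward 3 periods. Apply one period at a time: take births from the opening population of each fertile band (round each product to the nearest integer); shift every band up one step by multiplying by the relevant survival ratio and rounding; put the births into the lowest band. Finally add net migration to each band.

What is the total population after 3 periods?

Call the groups 1 to 7, youngest first.
[period 1]
Births: 11000 * 0.14 = 1540 ; 22600 * 0.356 = 8046 ; 4100 * 0.141 = 578 — total 10164
Group 2: 9200 * 0.963 = 8860
Group 3: 11000 * 0.955 = 10505
Group 4: 11000 * 0.965 = 10615
Group 5: 22600 * 0.956 = 21606
Group 6: 4100 * 0.93 = 3813
Group 7: 4300 * 0.909 = 3909
Net migration: Group 5 + 590 → 22196
Giving 10164 / 8860 / 10505 / 10615 / 22196 / 3813 / 3909.
[period 2]
Births: 10505 * 0.14 = 1471 ; 10615 * 0.356 = 3779 ; 22196 * 0.141 = 3130 — total 8380
Group 2: 10164 * 0.963 = 9788
Group 3: 8860 * 0.955 = 8461
Group 4: 10505 * 0.965 = 10137
Group 5: 10615 * 0.956 = 10148
Group 6: 22196 * 0.93 = 20642
Group 7: 3813 * 0.909 = 3466
Net migration: Group 5 + 590 → 10738
Giving 8380 / 9788 / 8461 / 10137 / 10738 / 20642 / 3466.
[period 3]
Births: 8461 * 0.14 = 1185 ; 10137 * 0.356 = 3609 ; 10738 * 0.141 = 1514 — total 6308
Group 2: 8380 * 0.963 = 8070
Group 3: 9788 * 0.955 = 9348
Group 4: 8461 * 0.965 = 8165
Group 5: 10137 * 0.956 = 9691
Group 6: 10738 * 0.93 = 9986
Group 7: 20642 * 0.909 = 18764
Net migration: Group 5 + 590 → 10281
Giving 6308 / 8070 / 9348 / 8165 / 10281 / 9986 / 18764.
Total after period 3: 6308 + 8070 + 9348 + 8165 + 10281 + 9986 + 18764 = 70922

70922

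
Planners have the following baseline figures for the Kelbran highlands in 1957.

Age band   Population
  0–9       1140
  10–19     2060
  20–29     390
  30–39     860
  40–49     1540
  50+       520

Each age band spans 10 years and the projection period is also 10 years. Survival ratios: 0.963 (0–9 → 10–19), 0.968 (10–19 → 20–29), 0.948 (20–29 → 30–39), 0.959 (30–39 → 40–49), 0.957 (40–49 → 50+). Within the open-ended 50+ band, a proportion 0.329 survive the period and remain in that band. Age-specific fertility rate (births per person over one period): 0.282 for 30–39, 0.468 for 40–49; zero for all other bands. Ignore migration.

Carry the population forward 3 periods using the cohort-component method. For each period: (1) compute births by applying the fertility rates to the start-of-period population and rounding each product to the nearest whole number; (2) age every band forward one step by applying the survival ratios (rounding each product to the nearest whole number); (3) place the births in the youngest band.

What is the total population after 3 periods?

5668

Period 1.
Births: 860 * 0.282 = 243  |  1540 * 0.468 = 721 → 964
10–19: 1140 * 0.963 = 1098
20–29: 2060 * 0.968 = 1994
30–39: 390 * 0.948 = 370
40–49: 860 * 0.959 = 825
50+: 1540 * 0.957 + 520 * 0.329 = 1474 + 171 = 1645
Population now: 0–9=964, 10–19=1098, 20–29=1994, 30–39=370, 40–49=825, 50+=1645
Period 2.
Births: 370 * 0.282 = 104  |  825 * 0.468 = 386 → 490
10–19: 964 * 0.963 = 928
20–29: 1098 * 0.968 = 1063
30–39: 1994 * 0.948 = 1890
40–49: 370 * 0.959 = 355
50+: 825 * 0.957 + 1645 * 0.329 = 790 + 541 = 1331
Population now: 0–9=490, 10–19=928, 20–29=1063, 30–39=1890, 40–49=355, 50+=1331
Period 3.
Births: 1890 * 0.282 = 533  |  355 * 0.468 = 166 → 699
10–19: 490 * 0.963 = 472
20–29: 928 * 0.968 = 898
30–39: 1063 * 0.948 = 1008
40–49: 1890 * 0.959 = 1813
50+: 355 * 0.957 + 1331 * 0.329 = 340 + 438 = 778
Population now: 0–9=699, 10–19=472, 20–29=898, 30–39=1008, 40–49=1813, 50+=778
Total after period 3: 699 + 472 + 898 + 1008 + 1813 + 778 = 5668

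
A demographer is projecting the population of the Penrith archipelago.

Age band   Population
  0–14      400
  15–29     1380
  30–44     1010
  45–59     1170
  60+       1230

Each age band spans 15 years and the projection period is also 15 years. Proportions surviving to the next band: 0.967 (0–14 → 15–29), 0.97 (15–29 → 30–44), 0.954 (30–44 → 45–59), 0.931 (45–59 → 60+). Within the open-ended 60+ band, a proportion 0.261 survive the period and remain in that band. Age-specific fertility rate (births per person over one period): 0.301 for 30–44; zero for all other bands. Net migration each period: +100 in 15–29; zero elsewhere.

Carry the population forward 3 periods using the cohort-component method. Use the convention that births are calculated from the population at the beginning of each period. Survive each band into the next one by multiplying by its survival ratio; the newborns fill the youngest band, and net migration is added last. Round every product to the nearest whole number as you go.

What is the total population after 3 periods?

(Groups numbered youngest = 1 to oldest = 5.)
Period 1:
Births: 1010 × 0.301 = 304
Group 2: 400 × 0.967 = 387
Group 3: 1380 × 0.97 = 1339
Group 4: 1010 × 0.954 = 964
Group 5: 1170 × 0.931 + 1230 × 0.261 = 1089 + 321 = 1410
Net migration: Group 2 + 100 → 487
Population now: 0–14=304, 15–29=487, 30–44=1339, 45–59=964, 60+=1410
Period 2:
Births: 1339 × 0.301 = 403
Group 2: 304 × 0.967 = 294
Group 3: 487 × 0.97 = 472
Group 4: 1339 × 0.954 = 1277
Group 5: 964 × 0.931 + 1410 × 0.261 = 897 + 368 = 1265
Net migration: Group 2 + 100 → 394
Population now: 0–14=403, 15–29=394, 30–44=472, 45–59=1277, 60+=1265
Period 3:
Births: 472 × 0.301 = 142
Group 2: 403 × 0.967 = 390
Group 3: 394 × 0.97 = 382
Group 4: 472 × 0.954 = 450
Group 5: 1277 × 0.931 + 1265 × 0.261 = 1189 + 330 = 1519
Net migration: Group 2 + 100 → 490
Population now: 0–14=142, 15–29=490, 30–44=382, 45–59=450, 60+=1519
Total after period 3: 142 + 490 + 382 + 450 + 1519 = 2983

2983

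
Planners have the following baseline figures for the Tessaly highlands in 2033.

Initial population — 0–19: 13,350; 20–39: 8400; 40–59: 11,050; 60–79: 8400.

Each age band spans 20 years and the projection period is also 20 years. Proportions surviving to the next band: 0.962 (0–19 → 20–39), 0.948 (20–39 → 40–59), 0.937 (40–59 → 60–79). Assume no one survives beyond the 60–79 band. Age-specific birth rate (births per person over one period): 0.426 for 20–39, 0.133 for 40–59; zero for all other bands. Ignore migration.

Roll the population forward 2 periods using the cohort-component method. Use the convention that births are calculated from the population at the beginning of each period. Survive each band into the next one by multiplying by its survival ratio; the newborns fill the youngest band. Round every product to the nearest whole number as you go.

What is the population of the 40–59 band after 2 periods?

12175

Period 1:
Births: 8400 × 0.426 = 3578, 11050 × 0.133 = 1470 — total 5048
20–39: 13350 × 0.962 = 12843
40–59: 8400 × 0.948 = 7963
60–79: 11050 × 0.937 = 10354
End of period: [5048, 12843, 7963, 10354]
Period 2:
Births: 12843 × 0.426 = 5471, 7963 × 0.133 = 1059 — total 6530
20–39: 5048 × 0.962 = 4856
40–59: 12843 × 0.948 = 12175
60–79: 7963 × 0.937 = 7461
End of period: [6530, 4856, 12175, 7461]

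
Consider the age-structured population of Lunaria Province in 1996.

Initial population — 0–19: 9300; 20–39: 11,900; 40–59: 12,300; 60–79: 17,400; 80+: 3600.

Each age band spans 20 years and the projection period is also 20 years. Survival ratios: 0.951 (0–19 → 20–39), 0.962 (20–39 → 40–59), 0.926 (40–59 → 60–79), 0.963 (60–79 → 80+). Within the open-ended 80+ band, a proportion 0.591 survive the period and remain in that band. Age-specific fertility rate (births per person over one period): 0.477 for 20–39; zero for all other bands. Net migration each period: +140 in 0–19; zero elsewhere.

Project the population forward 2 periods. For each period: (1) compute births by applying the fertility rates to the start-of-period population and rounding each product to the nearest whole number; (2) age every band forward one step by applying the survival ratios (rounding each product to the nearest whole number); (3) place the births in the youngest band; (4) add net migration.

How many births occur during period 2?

Let band 1 be 0–19 through band 5 = 80+.
— Period 1 —
Births: 11900 * 0.477 = 5676
Band 2: 9300 * 0.951 = 8844
Band 3: 11900 * 0.962 = 11448
Band 4: 12300 * 0.926 = 11390
Band 5: 17400 * 0.963 + 3600 * 0.591 = 16756 + 2128 = 18884
Net migration: Band 1 + 140 → 5816
Population now: 0–19=5816, 20–39=8844, 40–59=11448, 60–79=11390, 80+=18884
— Period 2 —
Births: 8844 * 0.477 = 4219
Band 2: 5816 * 0.951 = 5531
Band 3: 8844 * 0.962 = 8508
Band 4: 11448 * 0.926 = 10601
Band 5: 11390 * 0.963 + 18884 * 0.591 = 10969 + 11160 = 22129
Net migration: Band 1 + 140 → 4359
Population now: 0–19=4359, 20–39=5531, 40–59=8508, 60–79=10601, 80+=22129

4219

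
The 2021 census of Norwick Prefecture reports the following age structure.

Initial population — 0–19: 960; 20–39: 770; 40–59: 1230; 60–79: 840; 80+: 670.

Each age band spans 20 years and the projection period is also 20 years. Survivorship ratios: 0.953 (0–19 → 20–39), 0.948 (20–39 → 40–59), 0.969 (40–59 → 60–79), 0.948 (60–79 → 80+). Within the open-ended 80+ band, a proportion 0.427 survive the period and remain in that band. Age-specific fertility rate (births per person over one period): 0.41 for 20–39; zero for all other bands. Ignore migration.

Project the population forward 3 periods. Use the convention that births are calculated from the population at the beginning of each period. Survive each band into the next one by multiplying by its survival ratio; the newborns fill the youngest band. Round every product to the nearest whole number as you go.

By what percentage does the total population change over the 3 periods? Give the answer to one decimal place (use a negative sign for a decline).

Call the groups 1 to 5, youngest first.
Period 1:
Births: 770 * 0.41 = 316
Group 2: 960 * 0.953 = 915
Group 3: 770 * 0.948 = 730
Group 4: 1230 * 0.969 = 1192
Group 5: 840 * 0.948 + 670 * 0.427 = 796 + 286 = 1082
Population now: 0–19=316, 20–39=915, 40–59=730, 60–79=1192, 80+=1082
Period 2:
Births: 915 * 0.41 = 375
Group 2: 316 * 0.953 = 301
Group 3: 915 * 0.948 = 867
Group 4: 730 * 0.969 = 707
Group 5: 1192 * 0.948 + 1082 * 0.427 = 1130 + 462 = 1592
Population now: 0–19=375, 20–39=301, 40–59=867, 60–79=707, 80+=1592
Period 3:
Births: 301 * 0.41 = 123
Group 2: 375 * 0.953 = 357
Group 3: 301 * 0.948 = 285
Group 4: 867 * 0.969 = 840
Group 5: 707 * 0.948 + 1592 * 0.427 = 670 + 680 = 1350
Population now: 0–19=123, 20–39=357, 40–59=285, 60–79=840, 80+=1350
Total: 4470 → 2955; change = -1515; percentage change = -33.9%

-33.9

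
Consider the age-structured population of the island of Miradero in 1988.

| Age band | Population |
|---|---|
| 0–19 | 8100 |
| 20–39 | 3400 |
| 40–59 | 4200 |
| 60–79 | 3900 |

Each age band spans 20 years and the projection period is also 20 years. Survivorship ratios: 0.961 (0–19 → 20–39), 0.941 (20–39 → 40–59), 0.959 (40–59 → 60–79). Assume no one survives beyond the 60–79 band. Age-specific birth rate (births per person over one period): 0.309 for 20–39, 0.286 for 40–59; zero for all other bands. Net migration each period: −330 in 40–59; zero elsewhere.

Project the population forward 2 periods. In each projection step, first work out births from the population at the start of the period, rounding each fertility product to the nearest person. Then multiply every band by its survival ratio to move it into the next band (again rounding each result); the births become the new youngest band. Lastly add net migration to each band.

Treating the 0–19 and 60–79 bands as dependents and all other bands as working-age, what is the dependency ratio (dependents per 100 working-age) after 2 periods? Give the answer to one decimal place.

65.3

— Period 1 —
Births: 3400 × 0.309 = 1051 ; 4200 × 0.286 = 1201 → total 2252
20–39: 8100 × 0.961 = 7784
40–59: 3400 × 0.941 = 3199
60–79: 4200 × 0.959 = 4028
Net migration: 40–59 − 330 → 2869
Giving 2252 / 7784 / 2869 / 4028.
— Period 2 —
Births: 7784 × 0.309 = 2405 ; 2869 × 0.286 = 821 → total 3226
20–39: 2252 × 0.961 = 2164
40–59: 7784 × 0.941 = 7325
60–79: 2869 × 0.959 = 2751
Net migration: 40–59 − 330 → 6995
Giving 3226 / 2164 / 6995 / 2751.
Dependents (band 0–19 + band 60–79) = 3226 + 2751 = 5977; working-age = 9159; ratio = 5977/9159 × 100 = 65.3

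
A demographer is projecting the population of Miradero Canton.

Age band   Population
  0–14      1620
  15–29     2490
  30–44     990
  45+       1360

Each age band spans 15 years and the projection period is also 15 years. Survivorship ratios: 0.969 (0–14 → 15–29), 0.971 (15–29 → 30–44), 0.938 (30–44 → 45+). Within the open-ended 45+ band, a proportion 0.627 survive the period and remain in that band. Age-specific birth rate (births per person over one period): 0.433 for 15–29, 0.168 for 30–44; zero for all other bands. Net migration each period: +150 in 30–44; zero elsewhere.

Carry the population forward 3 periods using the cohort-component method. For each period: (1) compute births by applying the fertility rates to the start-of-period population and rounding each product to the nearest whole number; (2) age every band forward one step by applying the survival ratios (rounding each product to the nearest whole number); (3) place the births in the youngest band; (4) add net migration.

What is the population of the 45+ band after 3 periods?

[period 1]
Births: 2490 × 0.433 = 1078  |  990 × 0.168 = 166 → 1244
15–29: 1620 × 0.969 = 1570
30–44: 2490 × 0.971 = 2418
45+: 990 × 0.938 + 1360 × 0.627 = 929 + 853 = 1782
Net migration: 30–44 + 150 → 2568
Giving 1244 / 1570 / 2568 / 1782.
[period 2]
Births: 1570 × 0.433 = 680  |  2568 × 0.168 = 431 → 1111
15–29: 1244 × 0.969 = 1205
30–44: 1570 × 0.971 = 1524
45+: 2568 × 0.938 + 1782 × 0.627 = 2409 + 1117 = 3526
Net migration: 30–44 + 150 → 1674
Giving 1111 / 1205 / 1674 / 3526.
[period 3]
Births: 1205 × 0.433 = 522  |  1674 × 0.168 = 281 → 803
15–29: 1111 × 0.969 = 1077
30–44: 1205 × 0.971 = 1170
45+: 1674 × 0.938 + 3526 × 0.627 = 1570 + 2211 = 3781
Net migration: 30–44 + 150 → 1320
Giving 803 / 1077 / 1320 / 3781.

3781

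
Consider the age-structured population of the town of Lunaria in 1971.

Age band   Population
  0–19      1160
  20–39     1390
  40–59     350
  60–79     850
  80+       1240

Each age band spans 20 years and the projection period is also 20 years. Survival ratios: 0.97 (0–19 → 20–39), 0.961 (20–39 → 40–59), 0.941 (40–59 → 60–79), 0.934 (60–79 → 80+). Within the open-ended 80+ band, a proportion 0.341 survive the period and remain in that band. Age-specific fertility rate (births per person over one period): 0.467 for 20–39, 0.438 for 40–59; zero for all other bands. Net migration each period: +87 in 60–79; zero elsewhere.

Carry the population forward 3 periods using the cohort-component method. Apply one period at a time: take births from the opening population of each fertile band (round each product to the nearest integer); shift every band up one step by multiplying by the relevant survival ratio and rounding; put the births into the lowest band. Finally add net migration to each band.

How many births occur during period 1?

Let band 1 be 0–19 through band 5 = 80+.
Period 1:
Births: 1390 × 0.467 = 649, 350 × 0.438 = 153 → total 802
Band 2: 1160 × 0.97 = 1125
Band 3: 1390 × 0.961 = 1336
Band 4: 350 × 0.941 = 329
Band 5: 850 × 0.934 + 1240 × 0.341 = 794 + 423 = 1217
Net migration: Band 4 + 87 → 416
Population now: 0–19=802, 20–39=1125, 40–59=1336, 60–79=416, 80+=1217

802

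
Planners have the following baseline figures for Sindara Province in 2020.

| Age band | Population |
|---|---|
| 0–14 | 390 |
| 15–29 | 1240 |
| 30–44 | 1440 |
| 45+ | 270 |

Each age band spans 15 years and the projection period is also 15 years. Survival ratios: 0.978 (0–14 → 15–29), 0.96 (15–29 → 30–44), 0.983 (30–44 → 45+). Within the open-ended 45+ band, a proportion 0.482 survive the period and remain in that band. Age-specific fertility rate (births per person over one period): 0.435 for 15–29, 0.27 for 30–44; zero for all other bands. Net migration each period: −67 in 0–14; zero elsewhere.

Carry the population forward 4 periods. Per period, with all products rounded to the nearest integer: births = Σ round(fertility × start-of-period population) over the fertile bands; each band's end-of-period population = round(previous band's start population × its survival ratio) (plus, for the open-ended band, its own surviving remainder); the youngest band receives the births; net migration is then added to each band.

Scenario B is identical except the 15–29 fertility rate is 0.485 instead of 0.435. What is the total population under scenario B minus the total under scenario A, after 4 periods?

After projecting period 1:
Births: 1240 × 0.435 = 539 ; 1440 × 0.27 = 389 → 928
15–29: 390 × 0.978 = 381
30–44: 1240 × 0.96 = 1190
45+: 1440 × 0.983 + 270 × 0.482 = 1416 + 130 = 1546
Net migration: 0–14 − 67 → 861
End of period: [861, 381, 1190, 1546]
After projecting period 2:
Births: 381 × 0.435 = 166 ; 1190 × 0.27 = 321 → 487
15–29: 861 × 0.978 = 842
30–44: 381 × 0.96 = 366
45+: 1190 × 0.983 + 1546 × 0.482 = 1170 + 745 = 1915
Net migration: 0–14 − 67 → 420
End of period: [420, 842, 366, 1915]
After projecting period 3:
Births: 842 × 0.435 = 366 ; 366 × 0.27 = 99 → 465
15–29: 420 × 0.978 = 411
30–44: 842 × 0.96 = 808
45+: 366 × 0.983 + 1915 × 0.482 = 360 + 923 = 1283
Net migration: 0–14 − 67 → 398
End of period: [398, 411, 808, 1283]
After projecting period 4:
Births: 411 × 0.435 = 179 ; 808 × 0.27 = 218 → 397
15–29: 398 × 0.978 = 389
30–44: 411 × 0.96 = 395
45+: 808 × 0.983 + 1283 × 0.482 = 794 + 618 = 1412
Net migration: 0–14 − 67 → 330
End of period: [330, 389, 395, 1412]
Scenario A total after 4 periods: 2526
Scenario B projection —
After projecting period 1:
Births: 1240 × 0.485 = 601 ; 1440 × 0.27 = 389 → 990
15–29: 390 × 0.978 = 381
30–44: 1240 × 0.96 = 1190
45+: 1440 × 0.983 + 270 × 0.482 = 1416 + 130 = 1546
Net migration: 0–14 − 67 → 923
End of period: [923, 381, 1190, 1546]
After projecting period 2:
Births: 381 × 0.485 = 185 ; 1190 × 0.27 = 321 → 506
15–29: 923 × 0.978 = 903
30–44: 381 × 0.96 = 366
45+: 1190 × 0.983 + 1546 × 0.482 = 1170 + 745 = 1915
Net migration: 0–14 − 67 → 439
End of period: [439, 903, 366, 1915]
After projecting period 3:
Births: 903 × 0.485 = 438 ; 366 × 0.27 = 99 → 537
15–29: 439 × 0.978 = 429
30–44: 903 × 0.96 = 867
45+: 366 × 0.983 + 1915 × 0.482 = 360 + 923 = 1283
Net migration: 0–14 − 67 → 470
End of period: [470, 429, 867, 1283]
After projecting period 4:
Births: 429 × 0.485 = 208 ; 867 × 0.27 = 234 → 442
15–29: 470 × 0.978 = 460
30–44: 429 × 0.96 = 412
45+: 867 × 0.983 + 1283 × 0.482 = 852 + 618 = 1470
Net migration: 0–14 − 67 → 375
End of period: [375, 460, 412, 1470]
Scenario B total after 4 periods: 2717
Difference B − A = 2717 − 2526 = 191

191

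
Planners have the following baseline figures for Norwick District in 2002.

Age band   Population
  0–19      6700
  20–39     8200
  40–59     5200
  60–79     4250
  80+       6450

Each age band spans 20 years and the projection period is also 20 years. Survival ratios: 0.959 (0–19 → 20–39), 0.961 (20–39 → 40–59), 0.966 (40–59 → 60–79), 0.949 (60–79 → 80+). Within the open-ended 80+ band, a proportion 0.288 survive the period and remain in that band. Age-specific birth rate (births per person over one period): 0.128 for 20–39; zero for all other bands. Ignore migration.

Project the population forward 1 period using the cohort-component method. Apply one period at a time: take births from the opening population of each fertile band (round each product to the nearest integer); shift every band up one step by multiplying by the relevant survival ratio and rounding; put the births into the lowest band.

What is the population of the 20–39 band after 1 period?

6425

[period 1]
Births: 8200 × 0.128 = 1050
20–39: 6700 × 0.959 = 6425
40–59: 8200 × 0.961 = 7880
60–79: 5200 × 0.966 = 5023
80+: 4250 × 0.949 + 6450 × 0.288 = 4033 + 1858 = 5891
Giving 1050 / 6425 / 7880 / 5023 / 5891.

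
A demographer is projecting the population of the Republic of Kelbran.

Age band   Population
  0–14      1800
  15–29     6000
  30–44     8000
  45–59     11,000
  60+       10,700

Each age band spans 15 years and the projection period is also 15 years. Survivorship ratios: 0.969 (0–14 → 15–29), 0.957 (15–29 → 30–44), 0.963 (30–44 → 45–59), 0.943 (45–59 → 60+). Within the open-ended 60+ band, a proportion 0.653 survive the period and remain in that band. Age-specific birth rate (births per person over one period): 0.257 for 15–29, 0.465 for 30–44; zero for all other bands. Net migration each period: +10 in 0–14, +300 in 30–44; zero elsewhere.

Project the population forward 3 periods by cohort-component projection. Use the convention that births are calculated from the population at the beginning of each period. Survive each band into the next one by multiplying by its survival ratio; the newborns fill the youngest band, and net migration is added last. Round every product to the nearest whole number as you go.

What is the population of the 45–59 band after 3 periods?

1896

[period 1]
Births: 6000 × 0.257 = 1542 ; 8000 × 0.465 = 3720 → total 5262
15–29: 1800 × 0.969 = 1744
30–44: 6000 × 0.957 = 5742
45–59: 8000 × 0.963 = 7704
60+: 11000 × 0.943 + 10700 × 0.653 = 10373 + 6987 = 17360
Net migration: 0–14 + 10 → 5272; 30–44 + 300 → 6042
→ [5272, 1744, 6042, 7704, 17360]
[period 2]
Births: 1744 × 0.257 = 448 ; 6042 × 0.465 = 2810 → total 3258
15–29: 5272 × 0.969 = 5109
30–44: 1744 × 0.957 = 1669
45–59: 6042 × 0.963 = 5818
60+: 7704 × 0.943 + 17360 × 0.653 = 7265 + 11336 = 18601
Net migration: 0–14 + 10 → 3268; 30–44 + 300 → 1969
→ [3268, 5109, 1969, 5818, 18601]
[period 3]
Births: 5109 × 0.257 = 1313 ; 1969 × 0.465 = 916 → total 2229
15–29: 3268 × 0.969 = 3167
30–44: 5109 × 0.957 = 4889
45–59: 1969 × 0.963 = 1896
60+: 5818 × 0.943 + 18601 × 0.653 = 5486 + 12146 = 17632
Net migration: 0–14 + 10 → 2239; 30–44 + 300 → 5189
→ [2239, 3167, 5189, 1896, 17632]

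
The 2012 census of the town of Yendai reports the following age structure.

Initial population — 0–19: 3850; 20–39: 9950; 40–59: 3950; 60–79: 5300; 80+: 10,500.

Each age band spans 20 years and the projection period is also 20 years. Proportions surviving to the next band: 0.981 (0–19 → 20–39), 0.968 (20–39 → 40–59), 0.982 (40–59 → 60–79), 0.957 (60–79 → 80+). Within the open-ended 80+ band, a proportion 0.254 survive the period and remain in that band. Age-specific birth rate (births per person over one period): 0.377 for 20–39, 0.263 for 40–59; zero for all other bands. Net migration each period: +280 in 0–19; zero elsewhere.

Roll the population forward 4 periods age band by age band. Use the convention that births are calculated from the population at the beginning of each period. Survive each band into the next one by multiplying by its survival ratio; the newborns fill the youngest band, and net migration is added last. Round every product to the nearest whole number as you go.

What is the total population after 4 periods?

[period 1]
Births: 9950 * 0.377 = 3751  |  3950 * 0.263 = 1039 → 4790
20–39: 3850 * 0.981 = 3777
40–59: 9950 * 0.968 = 9632
60–79: 3950 * 0.982 = 3879
80+: 5300 * 0.957 + 10500 * 0.254 = 5072 + 2667 = 7739
Net migration: 0–19 + 280 → 5070
Giving 5070 / 3777 / 9632 / 3879 / 7739.
[period 2]
Births: 3777 * 0.377 = 1424  |  9632 * 0.263 = 2533 → 3957
20–39: 5070 * 0.981 = 4974
40–59: 3777 * 0.968 = 3656
60–79: 9632 * 0.982 = 9459
80+: 3879 * 0.957 + 7739 * 0.254 = 3712 + 1966 = 5678
Net migration: 0–19 + 280 → 4237
Giving 4237 / 4974 / 3656 / 9459 / 5678.
[period 3]
Births: 4974 * 0.377 = 1875  |  3656 * 0.263 = 962 → 2837
20–39: 4237 * 0.981 = 4156
40–59: 4974 * 0.968 = 4815
60–79: 3656 * 0.982 = 3590
80+: 9459 * 0.957 + 5678 * 0.254 = 9052 + 1442 = 10494
Net migration: 0–19 + 280 → 3117
Giving 3117 / 4156 / 4815 / 3590 / 10494.
[period 4]
Births: 4156 * 0.377 = 1567  |  4815 * 0.263 = 1266 → 2833
20–39: 3117 * 0.981 = 3058
40–59: 4156 * 0.968 = 4023
60–79: 4815 * 0.982 = 4728
80+: 3590 * 0.957 + 10494 * 0.254 = 3436 + 2665 = 6101
Net migration: 0–19 + 280 → 3113
Giving 3113 / 3058 / 4023 / 4728 / 6101.
Total after period 4: 3113 + 3058 + 4023 + 4728 + 6101 = 21023

21023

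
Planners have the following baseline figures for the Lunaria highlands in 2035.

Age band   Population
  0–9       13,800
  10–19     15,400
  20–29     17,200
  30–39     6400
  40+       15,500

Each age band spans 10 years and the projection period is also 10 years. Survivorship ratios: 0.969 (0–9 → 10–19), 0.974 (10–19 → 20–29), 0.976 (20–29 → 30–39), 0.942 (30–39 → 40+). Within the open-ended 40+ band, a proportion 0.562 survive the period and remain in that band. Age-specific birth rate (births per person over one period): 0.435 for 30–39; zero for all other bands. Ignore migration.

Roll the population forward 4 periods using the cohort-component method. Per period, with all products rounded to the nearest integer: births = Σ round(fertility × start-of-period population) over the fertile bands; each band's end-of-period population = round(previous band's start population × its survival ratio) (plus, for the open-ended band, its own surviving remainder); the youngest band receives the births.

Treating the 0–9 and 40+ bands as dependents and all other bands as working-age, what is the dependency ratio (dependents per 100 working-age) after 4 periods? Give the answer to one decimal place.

210.3

[period 1]
Births: 6400 * 0.435 = 2784
10–19: 13800 * 0.969 = 13372
20–29: 15400 * 0.974 = 15000
30–39: 17200 * 0.976 = 16787
40+: 6400 * 0.942 + 15500 * 0.562 = 6029 + 8711 = 14740
→ [2784, 13372, 15000, 16787, 14740]
[period 2]
Births: 16787 * 0.435 = 7302
10–19: 2784 * 0.969 = 2698
20–29: 13372 * 0.974 = 13024
30–39: 15000 * 0.976 = 14640
40+: 16787 * 0.942 + 14740 * 0.562 = 15813 + 8284 = 24097
→ [7302, 2698, 13024, 14640, 24097]
[period 3]
Births: 14640 * 0.435 = 6368
10–19: 7302 * 0.969 = 7076
20–29: 2698 * 0.974 = 2628
30–39: 13024 * 0.976 = 12711
40+: 14640 * 0.942 + 24097 * 0.562 = 13791 + 13543 = 27334
→ [6368, 7076, 2628, 12711, 27334]
[period 4]
Births: 12711 * 0.435 = 5529
10–19: 6368 * 0.969 = 6171
20–29: 7076 * 0.974 = 6892
30–39: 2628 * 0.976 = 2565
40+: 12711 * 0.942 + 27334 * 0.562 = 11974 + 15362 = 27336
→ [5529, 6171, 6892, 2565, 27336]
Dependents (band 0–9 + band 40+) = 5529 + 27336 = 32865; working-age = 15628; ratio = 32865/15628 × 100 = 210.3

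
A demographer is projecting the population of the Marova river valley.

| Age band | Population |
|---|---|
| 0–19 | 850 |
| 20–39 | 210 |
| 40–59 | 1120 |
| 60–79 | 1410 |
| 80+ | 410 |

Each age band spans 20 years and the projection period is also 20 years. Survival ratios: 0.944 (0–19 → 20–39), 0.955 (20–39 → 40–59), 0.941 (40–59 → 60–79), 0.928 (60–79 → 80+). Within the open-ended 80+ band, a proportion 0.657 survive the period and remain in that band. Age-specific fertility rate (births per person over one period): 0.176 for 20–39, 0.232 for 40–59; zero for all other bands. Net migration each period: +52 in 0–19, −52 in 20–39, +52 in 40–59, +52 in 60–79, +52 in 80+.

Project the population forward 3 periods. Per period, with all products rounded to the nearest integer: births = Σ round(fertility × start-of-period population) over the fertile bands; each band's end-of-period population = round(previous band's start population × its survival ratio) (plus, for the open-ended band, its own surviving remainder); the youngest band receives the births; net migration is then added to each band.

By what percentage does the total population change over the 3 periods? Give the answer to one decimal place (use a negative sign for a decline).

Let band 1 be 0–19 through band 5 = 80+.
After projecting period 1:
Births: 210 * 0.176 = 37 ; 1120 * 0.232 = 260 — total 297
Band 2: 850 * 0.944 = 802
Band 3: 210 * 0.955 = 201
Band 4: 1120 * 0.941 = 1054
Band 5: 1410 * 0.928 + 410 * 0.657 = 1308 + 269 = 1577
Net migration: Band 1 + 52 → 349; Band 2 − 52 → 750; Band 3 + 52 → 253; Band 4 + 52 → 1106; Band 5 + 52 → 1629
End of period: [349, 750, 253, 1106, 1629]
After projecting period 2:
Births: 750 * 0.176 = 132 ; 253 * 0.232 = 59 — total 191
Band 2: 349 * 0.944 = 329
Band 3: 750 * 0.955 = 716
Band 4: 253 * 0.941 = 238
Band 5: 1106 * 0.928 + 1629 * 0.657 = 1026 + 1070 = 2096
Net migration: Band 1 + 52 → 243; Band 2 − 52 → 277; Band 3 + 52 → 768; Band 4 + 52 → 290; Band 5 + 52 → 2148
End of period: [243, 277, 768, 290, 2148]
After projecting period 3:
Births: 277 * 0.176 = 49 ; 768 * 0.232 = 178 — total 227
Band 2: 243 * 0.944 = 229
Band 3: 277 * 0.955 = 265
Band 4: 768 * 0.941 = 723
Band 5: 290 * 0.928 + 2148 * 0.657 = 269 + 1411 = 1680
Net migration: Band 1 + 52 → 279; Band 2 − 52 → 177; Band 3 + 52 → 317; Band 4 + 52 → 775; Band 5 + 52 → 1732
End of period: [279, 177, 317, 775, 1732]
Total: 4000 → 3280; change = -720; percentage change = -18.0%

-18.0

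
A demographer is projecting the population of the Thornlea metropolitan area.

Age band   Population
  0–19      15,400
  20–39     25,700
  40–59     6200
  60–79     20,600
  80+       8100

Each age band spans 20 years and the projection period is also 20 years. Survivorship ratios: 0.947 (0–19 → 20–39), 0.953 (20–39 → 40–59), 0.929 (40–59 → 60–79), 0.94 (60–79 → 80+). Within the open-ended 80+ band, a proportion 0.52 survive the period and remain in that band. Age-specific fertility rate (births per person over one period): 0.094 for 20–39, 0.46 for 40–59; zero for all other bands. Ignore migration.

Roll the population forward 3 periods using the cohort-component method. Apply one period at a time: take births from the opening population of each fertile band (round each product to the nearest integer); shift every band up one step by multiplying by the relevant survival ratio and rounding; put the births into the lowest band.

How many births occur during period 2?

Let group 1 be 0–19 through group 5 = 80+.
— Period 1 —
Births: 25700 * 0.094 = 2416, 6200 * 0.46 = 2852 → 5268
Group 2: 15400 * 0.947 = 14584
Group 3: 25700 * 0.953 = 24492
Group 4: 6200 * 0.929 = 5760
Group 5: 20600 * 0.94 + 8100 * 0.52 = 19364 + 4212 = 23576
→ [5268, 14584, 24492, 5760, 23576]
— Period 2 —
Births: 14584 * 0.094 = 1371, 24492 * 0.46 = 11266 → 12637
Group 2: 5268 * 0.947 = 4989
Group 3: 14584 * 0.953 = 13899
Group 4: 24492 * 0.929 = 22753
Group 5: 5760 * 0.94 + 23576 * 0.52 = 5414 + 12260 = 17674
→ [12637, 4989, 13899, 22753, 17674]

12637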